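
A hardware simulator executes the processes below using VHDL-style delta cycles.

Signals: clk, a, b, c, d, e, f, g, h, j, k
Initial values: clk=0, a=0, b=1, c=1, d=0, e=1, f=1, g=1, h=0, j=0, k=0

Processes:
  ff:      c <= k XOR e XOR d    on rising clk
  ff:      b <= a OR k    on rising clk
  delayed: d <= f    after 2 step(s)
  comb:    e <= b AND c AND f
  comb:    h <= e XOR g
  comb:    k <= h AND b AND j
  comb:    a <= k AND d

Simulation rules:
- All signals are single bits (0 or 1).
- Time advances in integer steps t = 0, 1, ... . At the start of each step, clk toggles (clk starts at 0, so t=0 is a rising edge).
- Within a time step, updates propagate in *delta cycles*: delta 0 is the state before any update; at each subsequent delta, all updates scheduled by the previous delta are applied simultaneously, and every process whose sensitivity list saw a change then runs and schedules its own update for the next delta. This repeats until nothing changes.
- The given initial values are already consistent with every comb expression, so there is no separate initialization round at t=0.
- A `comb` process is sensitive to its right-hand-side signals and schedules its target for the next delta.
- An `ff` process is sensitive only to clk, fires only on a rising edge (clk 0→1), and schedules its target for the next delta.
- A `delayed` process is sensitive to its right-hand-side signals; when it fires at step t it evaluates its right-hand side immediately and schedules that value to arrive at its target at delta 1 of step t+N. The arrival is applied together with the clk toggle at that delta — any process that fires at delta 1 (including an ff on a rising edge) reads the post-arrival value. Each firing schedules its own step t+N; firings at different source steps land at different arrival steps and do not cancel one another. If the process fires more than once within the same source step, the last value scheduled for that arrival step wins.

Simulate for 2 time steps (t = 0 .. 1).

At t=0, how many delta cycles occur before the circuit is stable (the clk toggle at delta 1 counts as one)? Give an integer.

4

[bits: clk,e,j,g,b,f,d,k,h,a,c]
t=0: Δ0=01011100001 Δ1=11011100001 Δ2=11010100001 Δ3=10010100001 Δ4=10010100101 | 4Δ
t=1: Δ0=10010100101 Δ1=00010100101 | 1Δ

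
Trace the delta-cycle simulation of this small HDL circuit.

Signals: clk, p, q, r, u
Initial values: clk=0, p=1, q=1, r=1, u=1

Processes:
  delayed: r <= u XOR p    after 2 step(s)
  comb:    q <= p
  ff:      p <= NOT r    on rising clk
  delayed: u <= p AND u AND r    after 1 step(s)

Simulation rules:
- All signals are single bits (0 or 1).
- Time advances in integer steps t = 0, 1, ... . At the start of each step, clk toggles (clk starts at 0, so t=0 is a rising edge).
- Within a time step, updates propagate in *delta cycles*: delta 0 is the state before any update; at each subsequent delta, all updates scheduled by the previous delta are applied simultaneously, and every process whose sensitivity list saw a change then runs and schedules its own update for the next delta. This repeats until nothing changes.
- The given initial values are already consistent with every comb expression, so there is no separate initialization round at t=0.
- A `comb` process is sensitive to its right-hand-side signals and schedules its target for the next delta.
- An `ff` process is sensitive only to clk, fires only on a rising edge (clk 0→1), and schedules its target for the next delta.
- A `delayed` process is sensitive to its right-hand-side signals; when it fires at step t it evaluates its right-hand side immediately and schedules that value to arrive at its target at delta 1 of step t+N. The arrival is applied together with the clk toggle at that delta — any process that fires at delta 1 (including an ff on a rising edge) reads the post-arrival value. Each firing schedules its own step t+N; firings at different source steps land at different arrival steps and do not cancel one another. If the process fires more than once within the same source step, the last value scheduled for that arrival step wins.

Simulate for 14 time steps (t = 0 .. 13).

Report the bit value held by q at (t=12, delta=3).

1

t0.Δ0 p=1 q=1 clk=0 u=1 r=1
t0.Δ1 p=1 q=1 clk=1 u=1 r=1
t0.Δ2 p=0 q=1 clk=1 u=1 r=1
t0.Δ3 p=0 q=0 clk=1 u=1 r=1
t1.Δ0 p=0 q=0 clk=1 u=1 r=1
t1.Δ1 p=0 q=0 clk=0 u=0 r=1
t2.Δ0 p=0 q=0 clk=0 u=0 r=1
t2.Δ1 p=0 q=0 clk=1 u=0 r=1
t3.Δ0 p=0 q=0 clk=1 u=0 r=1
t3.Δ1 p=0 q=0 clk=0 u=0 r=0
t4.Δ0 p=0 q=0 clk=0 u=0 r=0
t4.Δ1 p=0 q=0 clk=1 u=0 r=0
t4.Δ2 p=1 q=0 clk=1 u=0 r=0
t4.Δ3 p=1 q=1 clk=1 u=0 r=0
t5.Δ0 p=1 q=1 clk=1 u=0 r=0
t5.Δ1 p=1 q=1 clk=0 u=0 r=0
t6.Δ0 p=1 q=1 clk=0 u=0 r=0
t6.Δ1 p=1 q=1 clk=1 u=0 r=1
t6.Δ2 p=0 q=1 clk=1 u=0 r=1
t6.Δ3 p=0 q=0 clk=1 u=0 r=1
t7.Δ0 p=0 q=0 clk=1 u=0 r=1
t7.Δ1 p=0 q=0 clk=0 u=0 r=1
t8.Δ0 p=0 q=0 clk=0 u=0 r=1
t8.Δ1 p=0 q=0 clk=1 u=0 r=0
t8.Δ2 p=1 q=0 clk=1 u=0 r=0
t8.Δ3 p=1 q=1 clk=1 u=0 r=0
t9.Δ0 p=1 q=1 clk=1 u=0 r=0
t9.Δ1 p=1 q=1 clk=0 u=0 r=0
t10.Δ0 p=1 q=1 clk=0 u=0 r=0
t10.Δ1 p=1 q=1 clk=1 u=0 r=1
t10.Δ2 p=0 q=1 clk=1 u=0 r=1
t10.Δ3 p=0 q=0 clk=1 u=0 r=1
t11.Δ0 p=0 q=0 clk=1 u=0 r=1
t11.Δ1 p=0 q=0 clk=0 u=0 r=1
t12.Δ0 p=0 q=0 clk=0 u=0 r=1
t12.Δ1 p=0 q=0 clk=1 u=0 r=0
t12.Δ2 p=1 q=0 clk=1 u=0 r=0
t12.Δ3 p=1 q=1 clk=1 u=0 r=0
t13.Δ0 p=1 q=1 clk=1 u=0 r=0
t13.Δ1 p=1 q=1 clk=0 u=0 r=0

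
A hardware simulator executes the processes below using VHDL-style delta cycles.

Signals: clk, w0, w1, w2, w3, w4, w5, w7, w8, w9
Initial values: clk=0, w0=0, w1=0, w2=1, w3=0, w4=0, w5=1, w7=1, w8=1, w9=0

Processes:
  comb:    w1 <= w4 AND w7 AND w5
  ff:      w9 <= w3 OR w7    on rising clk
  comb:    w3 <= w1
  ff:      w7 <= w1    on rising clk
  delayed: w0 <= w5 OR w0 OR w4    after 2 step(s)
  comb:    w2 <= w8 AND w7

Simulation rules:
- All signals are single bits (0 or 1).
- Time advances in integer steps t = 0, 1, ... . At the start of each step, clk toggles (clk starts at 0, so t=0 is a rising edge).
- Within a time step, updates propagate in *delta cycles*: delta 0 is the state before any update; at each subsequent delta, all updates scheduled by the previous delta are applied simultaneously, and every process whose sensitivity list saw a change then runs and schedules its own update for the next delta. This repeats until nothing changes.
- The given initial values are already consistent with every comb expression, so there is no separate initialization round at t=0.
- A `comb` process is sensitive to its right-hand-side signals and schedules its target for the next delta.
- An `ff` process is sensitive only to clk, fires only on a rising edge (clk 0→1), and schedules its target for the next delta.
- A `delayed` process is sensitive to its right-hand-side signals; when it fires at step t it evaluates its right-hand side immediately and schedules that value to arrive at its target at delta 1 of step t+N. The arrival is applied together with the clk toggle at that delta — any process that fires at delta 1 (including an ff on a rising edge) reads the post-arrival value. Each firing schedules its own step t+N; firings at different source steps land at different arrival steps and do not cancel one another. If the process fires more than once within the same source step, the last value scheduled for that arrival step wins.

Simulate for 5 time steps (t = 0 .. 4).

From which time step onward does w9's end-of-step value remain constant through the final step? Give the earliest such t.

t0.Δ0 w3=0 w0=0 clk=0 w8=1 w5=1 w4=0 w2=1 w1=0 w9=0 w7=1
t0.Δ1 w3=0 w0=0 clk=1 w8=1 w5=1 w4=0 w2=1 w1=0 w9=0 w7=1
t0.Δ2 w3=0 w0=0 clk=1 w8=1 w5=1 w4=0 w2=1 w1=0 w9=1 w7=0
t0.Δ3 w3=0 w0=0 clk=1 w8=1 w5=1 w4=0 w2=0 w1=0 w9=1 w7=0
t1.Δ0 w3=0 w0=0 clk=1 w8=1 w5=1 w4=0 w2=0 w1=0 w9=1 w7=0
t1.Δ1 w3=0 w0=0 clk=0 w8=1 w5=1 w4=0 w2=0 w1=0 w9=1 w7=0
t2.Δ0 w3=0 w0=0 clk=0 w8=1 w5=1 w4=0 w2=0 w1=0 w9=1 w7=0
t2.Δ1 w3=0 w0=0 clk=1 w8=1 w5=1 w4=0 w2=0 w1=0 w9=1 w7=0
t2.Δ2 w3=0 w0=0 clk=1 w8=1 w5=1 w4=0 w2=0 w1=0 w9=0 w7=0
t3.Δ0 w3=0 w0=0 clk=1 w8=1 w5=1 w4=0 w2=0 w1=0 w9=0 w7=0
t3.Δ1 w3=0 w0=0 clk=0 w8=1 w5=1 w4=0 w2=0 w1=0 w9=0 w7=0
t4.Δ0 w3=0 w0=0 clk=0 w8=1 w5=1 w4=0 w2=0 w1=0 w9=0 w7=0
t4.Δ1 w3=0 w0=0 clk=1 w8=1 w5=1 w4=0 w2=0 w1=0 w9=0 w7=0

2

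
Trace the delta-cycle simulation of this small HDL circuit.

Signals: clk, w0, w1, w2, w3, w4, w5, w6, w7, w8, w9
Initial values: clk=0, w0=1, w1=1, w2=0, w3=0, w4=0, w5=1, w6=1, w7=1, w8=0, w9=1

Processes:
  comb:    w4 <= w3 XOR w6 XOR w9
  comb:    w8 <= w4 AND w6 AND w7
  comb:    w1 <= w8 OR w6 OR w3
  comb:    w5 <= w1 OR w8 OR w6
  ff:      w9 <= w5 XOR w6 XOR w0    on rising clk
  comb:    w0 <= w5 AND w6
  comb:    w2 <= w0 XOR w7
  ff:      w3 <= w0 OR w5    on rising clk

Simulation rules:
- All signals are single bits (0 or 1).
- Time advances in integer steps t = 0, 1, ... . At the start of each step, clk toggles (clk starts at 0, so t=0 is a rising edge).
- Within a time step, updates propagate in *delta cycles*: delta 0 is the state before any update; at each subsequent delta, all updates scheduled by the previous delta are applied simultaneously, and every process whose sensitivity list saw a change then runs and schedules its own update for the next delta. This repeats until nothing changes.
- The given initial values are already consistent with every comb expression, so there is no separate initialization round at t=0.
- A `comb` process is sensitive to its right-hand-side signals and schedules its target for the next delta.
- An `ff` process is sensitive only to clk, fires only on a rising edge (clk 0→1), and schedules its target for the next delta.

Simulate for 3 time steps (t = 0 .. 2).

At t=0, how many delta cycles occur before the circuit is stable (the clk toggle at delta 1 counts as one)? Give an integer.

4

t0.Δ0 w3=0 clk=0 w2=0 w9=1 w6=1 w0=1 w8=0 w5=1 w1=1 w4=0 w7=1
t0.Δ1 w3=0 clk=1 w2=0 w9=1 w6=1 w0=1 w8=0 w5=1 w1=1 w4=0 w7=1
t0.Δ2 w3=1 clk=1 w2=0 w9=1 w6=1 w0=1 w8=0 w5=1 w1=1 w4=0 w7=1
t0.Δ3 w3=1 clk=1 w2=0 w9=1 w6=1 w0=1 w8=0 w5=1 w1=1 w4=1 w7=1
t0.Δ4 w3=1 clk=1 w2=0 w9=1 w6=1 w0=1 w8=1 w5=1 w1=1 w4=1 w7=1
t1.Δ0 w3=1 clk=1 w2=0 w9=1 w6=1 w0=1 w8=1 w5=1 w1=1 w4=1 w7=1
t1.Δ1 w3=1 clk=0 w2=0 w9=1 w6=1 w0=1 w8=1 w5=1 w1=1 w4=1 w7=1
t2.Δ0 w3=1 clk=0 w2=0 w9=1 w6=1 w0=1 w8=1 w5=1 w1=1 w4=1 w7=1
t2.Δ1 w3=1 clk=1 w2=0 w9=1 w6=1 w0=1 w8=1 w5=1 w1=1 w4=1 w7=1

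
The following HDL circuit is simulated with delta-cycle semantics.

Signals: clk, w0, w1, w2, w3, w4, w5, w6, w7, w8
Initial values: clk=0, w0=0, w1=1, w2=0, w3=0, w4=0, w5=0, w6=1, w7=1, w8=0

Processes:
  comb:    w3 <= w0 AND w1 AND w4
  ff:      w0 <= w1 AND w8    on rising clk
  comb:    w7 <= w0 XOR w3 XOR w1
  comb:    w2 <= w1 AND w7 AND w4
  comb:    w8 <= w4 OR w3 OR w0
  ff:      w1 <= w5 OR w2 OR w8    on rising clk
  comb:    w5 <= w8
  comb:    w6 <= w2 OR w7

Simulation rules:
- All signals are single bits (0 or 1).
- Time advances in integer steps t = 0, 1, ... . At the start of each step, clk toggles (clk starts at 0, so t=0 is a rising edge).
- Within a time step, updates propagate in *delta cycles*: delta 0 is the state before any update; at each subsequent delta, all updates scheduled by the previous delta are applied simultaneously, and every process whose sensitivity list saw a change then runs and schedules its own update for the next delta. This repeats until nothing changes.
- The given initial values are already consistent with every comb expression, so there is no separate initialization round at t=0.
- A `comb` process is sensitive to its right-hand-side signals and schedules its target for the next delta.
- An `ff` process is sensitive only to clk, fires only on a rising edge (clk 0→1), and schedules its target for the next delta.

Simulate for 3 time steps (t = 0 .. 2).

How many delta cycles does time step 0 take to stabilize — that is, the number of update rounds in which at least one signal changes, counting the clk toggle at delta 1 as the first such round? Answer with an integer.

4

[bits: w4,w0,w1,w2,w5,w6,clk,w8,w7,w3]
t=0: Δ0=0010010010 Δ1=0010011010 Δ2=0000011010 Δ3=0000011000 Δ4=0000001000 | 4Δ
t=1: Δ0=0000001000 Δ1=0000000000 | 1Δ
t=2: Δ0=0000000000 Δ1=0000001000 | 1Δ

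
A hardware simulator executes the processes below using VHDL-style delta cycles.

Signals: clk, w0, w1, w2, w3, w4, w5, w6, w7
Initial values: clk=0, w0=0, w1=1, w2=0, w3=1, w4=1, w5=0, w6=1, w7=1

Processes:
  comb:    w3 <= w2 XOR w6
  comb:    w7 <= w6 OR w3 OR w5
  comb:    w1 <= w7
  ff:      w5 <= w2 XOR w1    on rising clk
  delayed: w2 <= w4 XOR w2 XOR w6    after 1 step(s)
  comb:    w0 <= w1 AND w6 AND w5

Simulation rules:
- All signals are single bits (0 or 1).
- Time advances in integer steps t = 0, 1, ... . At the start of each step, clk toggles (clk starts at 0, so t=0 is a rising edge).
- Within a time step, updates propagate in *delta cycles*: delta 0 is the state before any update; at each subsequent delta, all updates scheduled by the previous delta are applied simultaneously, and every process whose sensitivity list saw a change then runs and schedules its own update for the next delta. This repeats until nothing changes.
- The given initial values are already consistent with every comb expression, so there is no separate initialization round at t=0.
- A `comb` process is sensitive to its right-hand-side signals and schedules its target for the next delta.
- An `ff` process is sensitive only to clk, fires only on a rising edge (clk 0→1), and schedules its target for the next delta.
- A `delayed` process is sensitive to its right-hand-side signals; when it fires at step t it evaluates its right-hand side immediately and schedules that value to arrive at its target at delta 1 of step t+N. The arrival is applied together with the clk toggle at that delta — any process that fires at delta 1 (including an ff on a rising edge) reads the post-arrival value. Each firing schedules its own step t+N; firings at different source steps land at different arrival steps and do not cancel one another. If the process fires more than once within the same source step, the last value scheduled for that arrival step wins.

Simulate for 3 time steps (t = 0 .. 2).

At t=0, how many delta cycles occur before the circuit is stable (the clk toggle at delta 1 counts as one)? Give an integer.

3

[bits: clk,w7,w0,w2,w3,w5,w4,w6,w1]
t=0: Δ0=010010111 Δ1=110010111 Δ2=110011111 Δ3=111011111 | 3Δ
t=1: Δ0=111011111 Δ1=011011111 | 1Δ
t=2: Δ0=011011111 Δ1=111011111 | 1Δ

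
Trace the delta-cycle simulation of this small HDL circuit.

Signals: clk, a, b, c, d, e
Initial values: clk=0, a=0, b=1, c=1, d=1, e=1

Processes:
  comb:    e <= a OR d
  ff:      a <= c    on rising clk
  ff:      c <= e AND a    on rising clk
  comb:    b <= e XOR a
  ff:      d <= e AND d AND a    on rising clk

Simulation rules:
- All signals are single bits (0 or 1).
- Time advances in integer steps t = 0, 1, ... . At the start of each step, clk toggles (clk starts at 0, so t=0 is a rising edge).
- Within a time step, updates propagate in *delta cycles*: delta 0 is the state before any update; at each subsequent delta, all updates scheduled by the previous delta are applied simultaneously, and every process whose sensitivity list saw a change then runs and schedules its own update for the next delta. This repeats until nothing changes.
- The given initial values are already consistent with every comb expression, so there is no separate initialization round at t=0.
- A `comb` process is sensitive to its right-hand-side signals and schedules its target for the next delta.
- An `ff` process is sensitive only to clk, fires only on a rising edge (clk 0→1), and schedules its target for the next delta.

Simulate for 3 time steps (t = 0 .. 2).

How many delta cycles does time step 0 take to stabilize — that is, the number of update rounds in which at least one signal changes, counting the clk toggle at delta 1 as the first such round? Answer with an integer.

t0.Δ0 d=1 b=1 c=1 clk=0 e=1 a=0
t0.Δ1 d=1 b=1 c=1 clk=1 e=1 a=0
t0.Δ2 d=0 b=1 c=0 clk=1 e=1 a=1
t0.Δ3 d=0 b=0 c=0 clk=1 e=1 a=1
t1.Δ0 d=0 b=0 c=0 clk=1 e=1 a=1
t1.Δ1 d=0 b=0 c=0 clk=0 e=1 a=1
t2.Δ0 d=0 b=0 c=0 clk=0 e=1 a=1
t2.Δ1 d=0 b=0 c=0 clk=1 e=1 a=1
t2.Δ2 d=0 b=0 c=1 clk=1 e=1 a=0
t2.Δ3 d=0 b=1 c=1 clk=1 e=0 a=0
t2.Δ4 d=0 b=0 c=1 clk=1 e=0 a=0

3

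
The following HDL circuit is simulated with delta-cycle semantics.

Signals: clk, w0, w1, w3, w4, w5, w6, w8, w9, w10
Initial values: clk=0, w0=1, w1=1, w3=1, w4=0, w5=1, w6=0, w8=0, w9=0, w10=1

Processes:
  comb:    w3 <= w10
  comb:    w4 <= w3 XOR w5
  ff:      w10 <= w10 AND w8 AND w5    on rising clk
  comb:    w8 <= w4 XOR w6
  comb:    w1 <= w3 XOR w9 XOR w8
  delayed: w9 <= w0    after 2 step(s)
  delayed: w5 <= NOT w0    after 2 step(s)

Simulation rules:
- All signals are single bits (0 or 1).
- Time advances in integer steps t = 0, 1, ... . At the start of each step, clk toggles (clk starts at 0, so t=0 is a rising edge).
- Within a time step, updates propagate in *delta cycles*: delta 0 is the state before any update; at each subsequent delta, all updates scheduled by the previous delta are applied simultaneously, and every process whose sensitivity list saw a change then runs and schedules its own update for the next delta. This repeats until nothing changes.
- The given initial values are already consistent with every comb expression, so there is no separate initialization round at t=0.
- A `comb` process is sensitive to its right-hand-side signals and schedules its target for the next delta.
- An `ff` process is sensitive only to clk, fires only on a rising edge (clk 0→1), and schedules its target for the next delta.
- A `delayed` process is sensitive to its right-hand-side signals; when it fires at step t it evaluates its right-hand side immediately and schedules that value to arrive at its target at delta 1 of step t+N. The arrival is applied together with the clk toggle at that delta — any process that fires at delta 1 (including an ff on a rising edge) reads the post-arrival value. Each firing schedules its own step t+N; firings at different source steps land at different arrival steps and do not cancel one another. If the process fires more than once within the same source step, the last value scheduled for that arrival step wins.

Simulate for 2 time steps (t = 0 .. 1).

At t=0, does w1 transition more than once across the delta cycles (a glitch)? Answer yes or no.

yes

[bits: w0,w8,w6,w9,clk,w1,w10,w5,w3,w4]
t=0: Δ0=1000011110 Δ1=1000111110 Δ2=1000110110 Δ3=1000110100 Δ4=1000100101 Δ5=1100100101 Δ6=1100110101 | 6Δ
t=1: Δ0=1100110101 Δ1=1100010101 | 1Δ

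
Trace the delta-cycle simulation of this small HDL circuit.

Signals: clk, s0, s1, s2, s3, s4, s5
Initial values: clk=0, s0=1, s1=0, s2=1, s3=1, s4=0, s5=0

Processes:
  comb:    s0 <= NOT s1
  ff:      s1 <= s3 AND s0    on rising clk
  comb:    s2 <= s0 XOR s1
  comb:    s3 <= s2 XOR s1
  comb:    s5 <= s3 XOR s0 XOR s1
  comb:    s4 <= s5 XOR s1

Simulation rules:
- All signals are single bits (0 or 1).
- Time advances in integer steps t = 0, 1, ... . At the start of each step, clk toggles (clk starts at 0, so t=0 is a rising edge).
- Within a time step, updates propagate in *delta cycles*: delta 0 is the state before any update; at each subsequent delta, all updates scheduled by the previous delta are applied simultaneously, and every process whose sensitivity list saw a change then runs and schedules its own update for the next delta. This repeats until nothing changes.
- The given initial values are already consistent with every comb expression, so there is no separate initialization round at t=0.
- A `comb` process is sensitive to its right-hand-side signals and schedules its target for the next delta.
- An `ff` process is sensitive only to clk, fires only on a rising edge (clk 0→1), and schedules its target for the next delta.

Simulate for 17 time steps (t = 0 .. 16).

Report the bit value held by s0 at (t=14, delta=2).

t=0 Δ0: clk=0 s3=1 s0=1 s4=0 s2=1 s5=0 s1=0
  Δ1: clk:0→1
  Δ2: s1:0→1
  Δ3: s3:1→0, s0:1→0, s4:0→1, s2:1→0, s5:0→1
  Δ4: s3:0→1, s4:1→0, s2:0→1
  Δ5: s3:1→0, s5:1→0
  Δ6: s4:0→1, s5:0→1
  Δ7: s4:1→0
  (7Δ to stable)
t=1 Δ0: clk=1 s3=0 s0=0 s4=0 s2=1 s5=1 s1=1
  Δ1: clk:1→0
  (1Δ to stable)
t=2 Δ0: clk=0 s3=0 s0=0 s4=0 s2=1 s5=1 s1=1
  Δ1: clk:0→1
  Δ2: s1:1→0
  Δ3: s3:0→1, s0:0→1, s4:0→1, s2:1→0, s5:1→0
  Δ4: s3:1→0, s4:1→0, s2:0→1
  Δ5: s3:0→1, s5:0→1
  Δ6: s4:0→1, s5:1→0
  Δ7: s4:1→0
  (7Δ to stable)
t=3 Δ0: clk=1 s3=1 s0=1 s4=0 s2=1 s5=0 s1=0
  Δ1: clk:1→0
  (1Δ to stable)
t=4 Δ0: clk=0 s3=1 s0=1 s4=0 s2=1 s5=0 s1=0
  Δ1: clk:0→1
  Δ2: s1:0→1
  Δ3: s3:1→0, s0:1→0, s4:0→1, s2:1→0, s5:0→1
  Δ4: s3:0→1, s4:1→0, s2:0→1
  Δ5: s3:1→0, s5:1→0
  Δ6: s4:0→1, s5:0→1
  Δ7: s4:1→0
  (7Δ to stable)
t=5 Δ0: clk=1 s3=0 s0=0 s4=0 s2=1 s5=1 s1=1
  Δ1: clk:1→0
  (1Δ to stable)
t=6 Δ0: clk=0 s3=0 s0=0 s4=0 s2=1 s5=1 s1=1
  Δ1: clk:0→1
  Δ2: s1:1→0
  Δ3: s3:0→1, s0:0→1, s4:0→1, s2:1→0, s5:1→0
  Δ4: s3:1→0, s4:1→0, s2:0→1
  Δ5: s3:0→1, s5:0→1
  Δ6: s4:0→1, s5:1→0
  Δ7: s4:1→0
  (7Δ to stable)
t=7 Δ0: clk=1 s3=1 s0=1 s4=0 s2=1 s5=0 s1=0
  Δ1: clk:1→0
  (1Δ to stable)
t=8 Δ0: clk=0 s3=1 s0=1 s4=0 s2=1 s5=0 s1=0
  Δ1: clk:0→1
  Δ2: s1:0→1
  Δ3: s3:1→0, s0:1→0, s4:0→1, s2:1→0, s5:0→1
  Δ4: s3:0→1, s4:1→0, s2:0→1
  Δ5: s3:1→0, s5:1→0
  Δ6: s4:0→1, s5:0→1
  Δ7: s4:1→0
  (7Δ to stable)
t=9 Δ0: clk=1 s3=0 s0=0 s4=0 s2=1 s5=1 s1=1
  Δ1: clk:1→0
  (1Δ to stable)
t=10 Δ0: clk=0 s3=0 s0=0 s4=0 s2=1 s5=1 s1=1
  Δ1: clk:0→1
  Δ2: s1:1→0
  Δ3: s3:0→1, s0:0→1, s4:0→1, s2:1→0, s5:1→0
  Δ4: s3:1→0, s4:1→0, s2:0→1
  Δ5: s3:0→1, s5:0→1
  Δ6: s4:0→1, s5:1→0
  Δ7: s4:1→0
  (7Δ to stable)
t=11 Δ0: clk=1 s3=1 s0=1 s4=0 s2=1 s5=0 s1=0
  Δ1: clk:1→0
  (1Δ to stable)
t=12 Δ0: clk=0 s3=1 s0=1 s4=0 s2=1 s5=0 s1=0
  Δ1: clk:0→1
  Δ2: s1:0→1
  Δ3: s3:1→0, s0:1→0, s4:0→1, s2:1→0, s5:0→1
  Δ4: s3:0→1, s4:1→0, s2:0→1
  Δ5: s3:1→0, s5:1→0
  Δ6: s4:0→1, s5:0→1
  Δ7: s4:1→0
  (7Δ to stable)
t=13 Δ0: clk=1 s3=0 s0=0 s4=0 s2=1 s5=1 s1=1
  Δ1: clk:1→0
  (1Δ to stable)
t=14 Δ0: clk=0 s3=0 s0=0 s4=0 s2=1 s5=1 s1=1
  Δ1: clk:0→1
  Δ2: s1:1→0
  Δ3: s3:0→1, s0:0→1, s4:0→1, s2:1→0, s5:1→0
  Δ4: s3:1→0, s4:1→0, s2:0→1
  Δ5: s3:0→1, s5:0→1
  Δ6: s4:0→1, s5:1→0
  Δ7: s4:1→0
  (7Δ to stable)
t=15 Δ0: clk=1 s3=1 s0=1 s4=0 s2=1 s5=0 s1=0
  Δ1: clk:1→0
  (1Δ to stable)
t=16 Δ0: clk=0 s3=1 s0=1 s4=0 s2=1 s5=0 s1=0
  Δ1: clk:0→1
  Δ2: s1:0→1
  Δ3: s3:1→0, s0:1→0, s4:0→1, s2:1→0, s5:0→1
  Δ4: s3:0→1, s4:1→0, s2:0→1
  Δ5: s3:1→0, s5:1→0
  Δ6: s4:0→1, s5:0→1
  Δ7: s4:1→0
  (7Δ to stable)

0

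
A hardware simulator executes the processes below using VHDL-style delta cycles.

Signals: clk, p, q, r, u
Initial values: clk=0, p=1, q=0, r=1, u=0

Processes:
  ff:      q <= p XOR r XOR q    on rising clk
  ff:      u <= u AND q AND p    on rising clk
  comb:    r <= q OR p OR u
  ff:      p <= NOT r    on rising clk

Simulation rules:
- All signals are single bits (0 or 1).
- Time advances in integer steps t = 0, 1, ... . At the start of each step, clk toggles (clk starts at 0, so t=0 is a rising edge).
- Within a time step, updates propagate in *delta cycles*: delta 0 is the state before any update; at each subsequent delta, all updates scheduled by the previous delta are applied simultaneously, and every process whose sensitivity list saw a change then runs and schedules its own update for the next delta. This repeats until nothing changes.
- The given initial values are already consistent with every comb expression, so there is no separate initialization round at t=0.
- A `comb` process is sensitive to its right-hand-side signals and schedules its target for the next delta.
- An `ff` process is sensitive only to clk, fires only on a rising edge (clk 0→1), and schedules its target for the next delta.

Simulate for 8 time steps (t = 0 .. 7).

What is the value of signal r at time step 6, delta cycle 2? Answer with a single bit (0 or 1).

t=0 Δ0: r=1 p=1 clk=0 q=0 u=0
  Δ1: clk:0→1
  Δ2: p:1→0
  Δ3: r:1→0
  (3Δ to stable)
t=1 Δ0: r=0 p=0 clk=1 q=0 u=0
  Δ1: clk:1→0
  (1Δ to stable)
t=2 Δ0: r=0 p=0 clk=0 q=0 u=0
  Δ1: clk:0→1
  Δ2: p:0→1
  Δ3: r:0→1
  (3Δ to stable)
t=3 Δ0: r=1 p=1 clk=1 q=0 u=0
  Δ1: clk:1→0
  (1Δ to stable)
t=4 Δ0: r=1 p=1 clk=0 q=0 u=0
  Δ1: clk:0→1
  Δ2: p:1→0
  Δ3: r:1→0
  (3Δ to stable)
t=5 Δ0: r=0 p=0 clk=1 q=0 u=0
  Δ1: clk:1→0
  (1Δ to stable)
t=6 Δ0: r=0 p=0 clk=0 q=0 u=0
  Δ1: clk:0→1
  Δ2: p:0→1
  Δ3: r:0→1
  (3Δ to stable)
t=7 Δ0: r=1 p=1 clk=1 q=0 u=0
  Δ1: clk:1→0
  (1Δ to stable)

0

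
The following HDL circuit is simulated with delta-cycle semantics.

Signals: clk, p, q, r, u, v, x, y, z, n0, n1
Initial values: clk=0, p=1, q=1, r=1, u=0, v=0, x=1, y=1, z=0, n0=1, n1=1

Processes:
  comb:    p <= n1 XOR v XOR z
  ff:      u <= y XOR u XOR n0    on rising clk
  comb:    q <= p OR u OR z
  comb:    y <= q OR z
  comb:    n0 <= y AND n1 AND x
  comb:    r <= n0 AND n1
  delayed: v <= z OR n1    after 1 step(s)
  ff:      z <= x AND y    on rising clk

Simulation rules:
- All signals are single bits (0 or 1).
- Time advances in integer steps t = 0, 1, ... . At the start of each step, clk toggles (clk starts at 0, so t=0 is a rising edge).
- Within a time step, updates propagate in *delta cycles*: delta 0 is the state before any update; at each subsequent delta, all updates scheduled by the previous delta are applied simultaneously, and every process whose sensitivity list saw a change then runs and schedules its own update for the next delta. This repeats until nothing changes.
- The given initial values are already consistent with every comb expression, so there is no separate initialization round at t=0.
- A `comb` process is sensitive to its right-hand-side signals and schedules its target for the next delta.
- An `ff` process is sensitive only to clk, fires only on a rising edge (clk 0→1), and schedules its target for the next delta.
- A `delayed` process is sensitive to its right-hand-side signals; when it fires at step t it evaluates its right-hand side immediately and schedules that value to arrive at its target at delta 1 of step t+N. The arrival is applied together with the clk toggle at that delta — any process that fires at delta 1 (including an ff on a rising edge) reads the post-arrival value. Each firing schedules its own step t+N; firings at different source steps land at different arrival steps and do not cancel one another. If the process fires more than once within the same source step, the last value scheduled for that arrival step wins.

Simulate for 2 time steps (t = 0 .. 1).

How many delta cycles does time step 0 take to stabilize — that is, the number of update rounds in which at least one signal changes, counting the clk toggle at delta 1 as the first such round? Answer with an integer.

3

[bits: x,z,y,clk,v,q,u,p,n1,n0,r]
t=0: Δ0=10100101111 Δ1=10110101111 Δ2=11110101111 Δ3=11110100111 | 3Δ
t=1: Δ0=11110100111 Δ1=11101100111 Δ2=11101101111 | 2Δ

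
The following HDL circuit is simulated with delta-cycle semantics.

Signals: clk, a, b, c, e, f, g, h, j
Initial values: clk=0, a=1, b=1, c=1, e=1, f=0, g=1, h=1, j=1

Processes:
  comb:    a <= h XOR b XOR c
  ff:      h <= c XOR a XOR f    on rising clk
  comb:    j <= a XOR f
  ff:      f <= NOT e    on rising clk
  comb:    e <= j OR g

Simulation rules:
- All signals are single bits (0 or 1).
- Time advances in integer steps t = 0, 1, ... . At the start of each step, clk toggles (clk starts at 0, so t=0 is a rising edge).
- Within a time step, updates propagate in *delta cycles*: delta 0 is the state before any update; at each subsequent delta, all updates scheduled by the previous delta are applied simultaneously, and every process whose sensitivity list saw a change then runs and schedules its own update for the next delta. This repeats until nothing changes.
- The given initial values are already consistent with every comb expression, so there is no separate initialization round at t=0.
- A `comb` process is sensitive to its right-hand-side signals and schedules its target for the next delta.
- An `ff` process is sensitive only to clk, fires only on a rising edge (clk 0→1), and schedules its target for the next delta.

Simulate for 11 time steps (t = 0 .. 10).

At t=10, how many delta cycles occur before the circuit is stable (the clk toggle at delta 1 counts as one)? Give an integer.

4

t0.Δ0 clk=0 g=1 c=1 j=1 h=1 e=1 b=1 f=0 a=1
t0.Δ1 clk=1 g=1 c=1 j=1 h=1 e=1 b=1 f=0 a=1
t0.Δ2 clk=1 g=1 c=1 j=1 h=0 e=1 b=1 f=0 a=1
t0.Δ3 clk=1 g=1 c=1 j=1 h=0 e=1 b=1 f=0 a=0
t0.Δ4 clk=1 g=1 c=1 j=0 h=0 e=1 b=1 f=0 a=0
t1.Δ0 clk=1 g=1 c=1 j=0 h=0 e=1 b=1 f=0 a=0
t1.Δ1 clk=0 g=1 c=1 j=0 h=0 e=1 b=1 f=0 a=0
t2.Δ0 clk=0 g=1 c=1 j=0 h=0 e=1 b=1 f=0 a=0
t2.Δ1 clk=1 g=1 c=1 j=0 h=0 e=1 b=1 f=0 a=0
t2.Δ2 clk=1 g=1 c=1 j=0 h=1 e=1 b=1 f=0 a=0
t2.Δ3 clk=1 g=1 c=1 j=0 h=1 e=1 b=1 f=0 a=1
t2.Δ4 clk=1 g=1 c=1 j=1 h=1 e=1 b=1 f=0 a=1
t3.Δ0 clk=1 g=1 c=1 j=1 h=1 e=1 b=1 f=0 a=1
t3.Δ1 clk=0 g=1 c=1 j=1 h=1 e=1 b=1 f=0 a=1
t4.Δ0 clk=0 g=1 c=1 j=1 h=1 e=1 b=1 f=0 a=1
t4.Δ1 clk=1 g=1 c=1 j=1 h=1 e=1 b=1 f=0 a=1
t4.Δ2 clk=1 g=1 c=1 j=1 h=0 e=1 b=1 f=0 a=1
t4.Δ3 clk=1 g=1 c=1 j=1 h=0 e=1 b=1 f=0 a=0
t4.Δ4 clk=1 g=1 c=1 j=0 h=0 e=1 b=1 f=0 a=0
t5.Δ0 clk=1 g=1 c=1 j=0 h=0 e=1 b=1 f=0 a=0
t5.Δ1 clk=0 g=1 c=1 j=0 h=0 e=1 b=1 f=0 a=0
t6.Δ0 clk=0 g=1 c=1 j=0 h=0 e=1 b=1 f=0 a=0
t6.Δ1 clk=1 g=1 c=1 j=0 h=0 e=1 b=1 f=0 a=0
t6.Δ2 clk=1 g=1 c=1 j=0 h=1 e=1 b=1 f=0 a=0
t6.Δ3 clk=1 g=1 c=1 j=0 h=1 e=1 b=1 f=0 a=1
t6.Δ4 clk=1 g=1 c=1 j=1 h=1 e=1 b=1 f=0 a=1
t7.Δ0 clk=1 g=1 c=1 j=1 h=1 e=1 b=1 f=0 a=1
t7.Δ1 clk=0 g=1 c=1 j=1 h=1 e=1 b=1 f=0 a=1
t8.Δ0 clk=0 g=1 c=1 j=1 h=1 e=1 b=1 f=0 a=1
t8.Δ1 clk=1 g=1 c=1 j=1 h=1 e=1 b=1 f=0 a=1
t8.Δ2 clk=1 g=1 c=1 j=1 h=0 e=1 b=1 f=0 a=1
t8.Δ3 clk=1 g=1 c=1 j=1 h=0 e=1 b=1 f=0 a=0
t8.Δ4 clk=1 g=1 c=1 j=0 h=0 e=1 b=1 f=0 a=0
t9.Δ0 clk=1 g=1 c=1 j=0 h=0 e=1 b=1 f=0 a=0
t9.Δ1 clk=0 g=1 c=1 j=0 h=0 e=1 b=1 f=0 a=0
t10.Δ0 clk=0 g=1 c=1 j=0 h=0 e=1 b=1 f=0 a=0
t10.Δ1 clk=1 g=1 c=1 j=0 h=0 e=1 b=1 f=0 a=0
t10.Δ2 clk=1 g=1 c=1 j=0 h=1 e=1 b=1 f=0 a=0
t10.Δ3 clk=1 g=1 c=1 j=0 h=1 e=1 b=1 f=0 a=1
t10.Δ4 clk=1 g=1 c=1 j=1 h=1 e=1 b=1 f=0 a=1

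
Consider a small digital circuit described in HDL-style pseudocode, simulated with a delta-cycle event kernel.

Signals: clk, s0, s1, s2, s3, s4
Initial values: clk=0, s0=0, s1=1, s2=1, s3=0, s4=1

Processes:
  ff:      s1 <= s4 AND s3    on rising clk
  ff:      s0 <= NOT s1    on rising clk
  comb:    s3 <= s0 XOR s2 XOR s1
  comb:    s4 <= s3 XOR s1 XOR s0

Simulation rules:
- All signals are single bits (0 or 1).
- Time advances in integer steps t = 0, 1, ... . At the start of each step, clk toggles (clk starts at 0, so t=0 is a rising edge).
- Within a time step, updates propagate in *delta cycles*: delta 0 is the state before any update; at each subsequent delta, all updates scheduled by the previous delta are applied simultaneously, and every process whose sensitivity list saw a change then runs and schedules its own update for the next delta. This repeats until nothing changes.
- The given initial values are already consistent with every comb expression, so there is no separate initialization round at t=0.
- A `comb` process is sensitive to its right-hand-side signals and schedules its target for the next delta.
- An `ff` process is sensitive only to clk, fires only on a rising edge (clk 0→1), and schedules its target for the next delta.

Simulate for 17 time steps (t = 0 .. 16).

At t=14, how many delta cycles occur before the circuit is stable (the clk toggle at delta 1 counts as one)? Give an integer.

2

[bits: s2,s1,s4,clk,s3,s0]
t=0: Δ0=111000 Δ1=111100 Δ2=101100 Δ3=100110 Δ4=101110 | 4Δ
t=1: Δ0=101110 Δ1=101010 | 1Δ
t=2: Δ0=101010 Δ1=101110 Δ2=111111 | 2Δ
t=3: Δ0=111111 Δ1=111011 | 1Δ
t=4: Δ0=111011 Δ1=111111 Δ2=111110 Δ3=110100 Δ4=111100 | 4Δ
t=5: Δ0=111100 Δ1=111000 | 1Δ
t=6: Δ0=111000 Δ1=111100 Δ2=101100 Δ3=100110 Δ4=101110 | 4Δ
t=7: Δ0=101110 Δ1=101010 | 1Δ
t=8: Δ0=101010 Δ1=101110 Δ2=111111 | 2Δ
t=9: Δ0=111111 Δ1=111011 | 1Δ
t=10: Δ0=111011 Δ1=111111 Δ2=111110 Δ3=110100 Δ4=111100 | 4Δ
t=11: Δ0=111100 Δ1=111000 | 1Δ
t=12: Δ0=111000 Δ1=111100 Δ2=101100 Δ3=100110 Δ4=101110 | 4Δ
t=13: Δ0=101110 Δ1=101010 | 1Δ
t=14: Δ0=101010 Δ1=101110 Δ2=111111 | 2Δ
t=15: Δ0=111111 Δ1=111011 | 1Δ
t=16: Δ0=111011 Δ1=111111 Δ2=111110 Δ3=110100 Δ4=111100 | 4Δ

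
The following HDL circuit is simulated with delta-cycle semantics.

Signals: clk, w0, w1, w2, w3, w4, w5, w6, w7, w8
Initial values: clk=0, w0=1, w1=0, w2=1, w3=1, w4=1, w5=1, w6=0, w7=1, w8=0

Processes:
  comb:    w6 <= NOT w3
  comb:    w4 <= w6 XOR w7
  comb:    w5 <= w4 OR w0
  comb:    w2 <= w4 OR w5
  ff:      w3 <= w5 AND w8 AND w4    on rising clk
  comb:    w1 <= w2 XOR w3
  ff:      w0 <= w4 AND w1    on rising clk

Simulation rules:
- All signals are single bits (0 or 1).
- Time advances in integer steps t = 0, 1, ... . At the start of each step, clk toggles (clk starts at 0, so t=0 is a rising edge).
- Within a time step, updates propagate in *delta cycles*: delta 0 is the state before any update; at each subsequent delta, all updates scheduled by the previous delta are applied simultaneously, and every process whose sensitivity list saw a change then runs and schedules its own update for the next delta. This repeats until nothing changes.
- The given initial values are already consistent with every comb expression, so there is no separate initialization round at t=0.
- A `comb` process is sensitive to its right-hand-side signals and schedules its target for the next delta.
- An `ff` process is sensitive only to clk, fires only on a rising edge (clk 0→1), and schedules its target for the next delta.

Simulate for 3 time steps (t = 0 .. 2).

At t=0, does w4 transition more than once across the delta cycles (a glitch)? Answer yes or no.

no

t0.Δ0 w0=1 w1=0 w4=1 w3=1 w6=0 w5=1 w8=0 clk=0 w2=1 w7=1
t0.Δ1 w0=1 w1=0 w4=1 w3=1 w6=0 w5=1 w8=0 clk=1 w2=1 w7=1
t0.Δ2 w0=0 w1=0 w4=1 w3=0 w6=0 w5=1 w8=0 clk=1 w2=1 w7=1
t0.Δ3 w0=0 w1=1 w4=1 w3=0 w6=1 w5=1 w8=0 clk=1 w2=1 w7=1
t0.Δ4 w0=0 w1=1 w4=0 w3=0 w6=1 w5=1 w8=0 clk=1 w2=1 w7=1
t0.Δ5 w0=0 w1=1 w4=0 w3=0 w6=1 w5=0 w8=0 clk=1 w2=1 w7=1
t0.Δ6 w0=0 w1=1 w4=0 w3=0 w6=1 w5=0 w8=0 clk=1 w2=0 w7=1
t0.Δ7 w0=0 w1=0 w4=0 w3=0 w6=1 w5=0 w8=0 clk=1 w2=0 w7=1
t1.Δ0 w0=0 w1=0 w4=0 w3=0 w6=1 w5=0 w8=0 clk=1 w2=0 w7=1
t1.Δ1 w0=0 w1=0 w4=0 w3=0 w6=1 w5=0 w8=0 clk=0 w2=0 w7=1
t2.Δ0 w0=0 w1=0 w4=0 w3=0 w6=1 w5=0 w8=0 clk=0 w2=0 w7=1
t2.Δ1 w0=0 w1=0 w4=0 w3=0 w6=1 w5=0 w8=0 clk=1 w2=0 w7=1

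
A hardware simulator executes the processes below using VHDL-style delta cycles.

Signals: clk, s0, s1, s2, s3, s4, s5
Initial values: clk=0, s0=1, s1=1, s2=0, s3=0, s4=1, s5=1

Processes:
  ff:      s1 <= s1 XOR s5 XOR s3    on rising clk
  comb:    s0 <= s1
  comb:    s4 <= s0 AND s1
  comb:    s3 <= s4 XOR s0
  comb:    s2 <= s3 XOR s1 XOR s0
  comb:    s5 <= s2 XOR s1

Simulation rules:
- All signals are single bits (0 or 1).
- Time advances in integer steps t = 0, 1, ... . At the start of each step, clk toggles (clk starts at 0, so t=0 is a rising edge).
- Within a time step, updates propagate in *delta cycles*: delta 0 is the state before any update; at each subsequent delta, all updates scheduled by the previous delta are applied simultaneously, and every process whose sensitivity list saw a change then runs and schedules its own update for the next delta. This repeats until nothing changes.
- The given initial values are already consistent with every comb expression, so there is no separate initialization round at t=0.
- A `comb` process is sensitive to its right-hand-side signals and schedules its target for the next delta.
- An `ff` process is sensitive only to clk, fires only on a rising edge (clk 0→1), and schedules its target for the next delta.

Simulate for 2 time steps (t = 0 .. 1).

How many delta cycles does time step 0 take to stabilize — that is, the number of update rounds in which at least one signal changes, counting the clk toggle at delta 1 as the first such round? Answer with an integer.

t0.Δ0 s3=0 clk=0 s0=1 s1=1 s2=0 s5=1 s4=1
t0.Δ1 s3=0 clk=1 s0=1 s1=1 s2=0 s5=1 s4=1
t0.Δ2 s3=0 clk=1 s0=1 s1=0 s2=0 s5=1 s4=1
t0.Δ3 s3=0 clk=1 s0=0 s1=0 s2=1 s5=0 s4=0
t0.Δ4 s3=0 clk=1 s0=0 s1=0 s2=0 s5=1 s4=0
t0.Δ5 s3=0 clk=1 s0=0 s1=0 s2=0 s5=0 s4=0
t1.Δ0 s3=0 clk=1 s0=0 s1=0 s2=0 s5=0 s4=0
t1.Δ1 s3=0 clk=0 s0=0 s1=0 s2=0 s5=0 s4=0

5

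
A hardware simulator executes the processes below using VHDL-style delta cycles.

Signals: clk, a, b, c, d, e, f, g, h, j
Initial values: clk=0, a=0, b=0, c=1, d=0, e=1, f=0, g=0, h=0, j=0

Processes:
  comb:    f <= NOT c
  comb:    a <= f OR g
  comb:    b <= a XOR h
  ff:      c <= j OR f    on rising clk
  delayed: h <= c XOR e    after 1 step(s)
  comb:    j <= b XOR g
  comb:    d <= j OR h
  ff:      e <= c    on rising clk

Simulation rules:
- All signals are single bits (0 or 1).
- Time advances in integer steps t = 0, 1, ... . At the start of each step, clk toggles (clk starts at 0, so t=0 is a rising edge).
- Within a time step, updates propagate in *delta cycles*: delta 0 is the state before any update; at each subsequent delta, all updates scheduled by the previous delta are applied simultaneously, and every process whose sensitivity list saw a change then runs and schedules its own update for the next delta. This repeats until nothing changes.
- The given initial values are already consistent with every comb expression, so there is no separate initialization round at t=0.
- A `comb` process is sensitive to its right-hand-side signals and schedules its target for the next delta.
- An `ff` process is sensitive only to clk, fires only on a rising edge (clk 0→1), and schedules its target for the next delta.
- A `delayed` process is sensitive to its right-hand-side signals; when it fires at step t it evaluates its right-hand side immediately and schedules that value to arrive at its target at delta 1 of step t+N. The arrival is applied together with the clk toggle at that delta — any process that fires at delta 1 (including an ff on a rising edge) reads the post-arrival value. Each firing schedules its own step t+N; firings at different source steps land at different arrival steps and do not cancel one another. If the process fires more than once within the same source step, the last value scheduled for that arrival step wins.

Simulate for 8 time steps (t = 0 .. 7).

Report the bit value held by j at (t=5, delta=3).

0

t=0 Δ0: g=0 h=0 a=0 b=0 clk=0 e=1 c=1 f=0 j=0 d=0
  Δ1: clk:0→1
  Δ2: c:1→0
  Δ3: f:0→1
  Δ4: a:0→1
  Δ5: b:0→1
  Δ6: j:0→1
  Δ7: d:0→1
  (7Δ to stable)
t=1 Δ0: g=0 h=0 a=1 b=1 clk=1 e=1 c=0 f=1 j=1 d=1
  Δ1: h:0→1, clk:1→0
  Δ2: b:1→0
  Δ3: j:1→0
  (3Δ to stable)
t=2 Δ0: g=0 h=1 a=1 b=0 clk=0 e=1 c=0 f=1 j=0 d=1
  Δ1: clk:0→1
  Δ2: e:1→0, c:0→1
  Δ3: f:1→0
  Δ4: a:1→0
  Δ5: b:0→1
  Δ6: j:0→1
  (6Δ to stable)
t=3 Δ0: g=0 h=1 a=0 b=1 clk=1 e=0 c=1 f=0 j=1 d=1
  Δ1: clk:1→0
  (1Δ to stable)
t=4 Δ0: g=0 h=1 a=0 b=1 clk=0 e=0 c=1 f=0 j=1 d=1
  Δ1: clk:0→1
  Δ2: e:0→1
  (2Δ to stable)
t=5 Δ0: g=0 h=1 a=0 b=1 clk=1 e=1 c=1 f=0 j=1 d=1
  Δ1: h:1→0, clk:1→0
  Δ2: b:1→0
  Δ3: j:1→0
  Δ4: d:1→0
  (4Δ to stable)
t=6 Δ0: g=0 h=0 a=0 b=0 clk=0 e=1 c=1 f=0 j=0 d=0
  Δ1: clk:0→1
  Δ2: c:1→0
  Δ3: f:0→1
  Δ4: a:0→1
  Δ5: b:0→1
  Δ6: j:0→1
  Δ7: d:0→1
  (7Δ to stable)
t=7 Δ0: g=0 h=0 a=1 b=1 clk=1 e=1 c=0 f=1 j=1 d=1
  Δ1: h:0→1, clk:1→0
  Δ2: b:1→0
  Δ3: j:1→0
  (3Δ to stable)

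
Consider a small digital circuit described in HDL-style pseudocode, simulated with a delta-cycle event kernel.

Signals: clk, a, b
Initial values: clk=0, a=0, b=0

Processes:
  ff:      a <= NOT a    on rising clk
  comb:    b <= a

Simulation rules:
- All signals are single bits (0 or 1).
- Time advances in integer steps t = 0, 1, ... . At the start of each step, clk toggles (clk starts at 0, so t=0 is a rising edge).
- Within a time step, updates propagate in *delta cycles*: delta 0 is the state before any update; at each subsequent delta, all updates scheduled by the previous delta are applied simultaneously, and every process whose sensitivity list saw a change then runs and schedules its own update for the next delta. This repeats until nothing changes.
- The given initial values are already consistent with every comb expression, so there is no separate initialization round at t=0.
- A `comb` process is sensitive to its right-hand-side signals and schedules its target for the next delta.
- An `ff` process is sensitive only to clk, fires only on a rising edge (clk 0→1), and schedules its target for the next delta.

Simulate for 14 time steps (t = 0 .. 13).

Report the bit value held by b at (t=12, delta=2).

0

[bits: clk,b,a]
t=0: Δ0=000 Δ1=100 Δ2=101 Δ3=111 | 3Δ
t=1: Δ0=111 Δ1=011 | 1Δ
t=2: Δ0=011 Δ1=111 Δ2=110 Δ3=100 | 3Δ
t=3: Δ0=100 Δ1=000 | 1Δ
t=4: Δ0=000 Δ1=100 Δ2=101 Δ3=111 | 3Δ
t=5: Δ0=111 Δ1=011 | 1Δ
t=6: Δ0=011 Δ1=111 Δ2=110 Δ3=100 | 3Δ
t=7: Δ0=100 Δ1=000 | 1Δ
t=8: Δ0=000 Δ1=100 Δ2=101 Δ3=111 | 3Δ
t=9: Δ0=111 Δ1=011 | 1Δ
t=10: Δ0=011 Δ1=111 Δ2=110 Δ3=100 | 3Δ
t=11: Δ0=100 Δ1=000 | 1Δ
t=12: Δ0=000 Δ1=100 Δ2=101 Δ3=111 | 3Δ
t=13: Δ0=111 Δ1=011 | 1Δ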